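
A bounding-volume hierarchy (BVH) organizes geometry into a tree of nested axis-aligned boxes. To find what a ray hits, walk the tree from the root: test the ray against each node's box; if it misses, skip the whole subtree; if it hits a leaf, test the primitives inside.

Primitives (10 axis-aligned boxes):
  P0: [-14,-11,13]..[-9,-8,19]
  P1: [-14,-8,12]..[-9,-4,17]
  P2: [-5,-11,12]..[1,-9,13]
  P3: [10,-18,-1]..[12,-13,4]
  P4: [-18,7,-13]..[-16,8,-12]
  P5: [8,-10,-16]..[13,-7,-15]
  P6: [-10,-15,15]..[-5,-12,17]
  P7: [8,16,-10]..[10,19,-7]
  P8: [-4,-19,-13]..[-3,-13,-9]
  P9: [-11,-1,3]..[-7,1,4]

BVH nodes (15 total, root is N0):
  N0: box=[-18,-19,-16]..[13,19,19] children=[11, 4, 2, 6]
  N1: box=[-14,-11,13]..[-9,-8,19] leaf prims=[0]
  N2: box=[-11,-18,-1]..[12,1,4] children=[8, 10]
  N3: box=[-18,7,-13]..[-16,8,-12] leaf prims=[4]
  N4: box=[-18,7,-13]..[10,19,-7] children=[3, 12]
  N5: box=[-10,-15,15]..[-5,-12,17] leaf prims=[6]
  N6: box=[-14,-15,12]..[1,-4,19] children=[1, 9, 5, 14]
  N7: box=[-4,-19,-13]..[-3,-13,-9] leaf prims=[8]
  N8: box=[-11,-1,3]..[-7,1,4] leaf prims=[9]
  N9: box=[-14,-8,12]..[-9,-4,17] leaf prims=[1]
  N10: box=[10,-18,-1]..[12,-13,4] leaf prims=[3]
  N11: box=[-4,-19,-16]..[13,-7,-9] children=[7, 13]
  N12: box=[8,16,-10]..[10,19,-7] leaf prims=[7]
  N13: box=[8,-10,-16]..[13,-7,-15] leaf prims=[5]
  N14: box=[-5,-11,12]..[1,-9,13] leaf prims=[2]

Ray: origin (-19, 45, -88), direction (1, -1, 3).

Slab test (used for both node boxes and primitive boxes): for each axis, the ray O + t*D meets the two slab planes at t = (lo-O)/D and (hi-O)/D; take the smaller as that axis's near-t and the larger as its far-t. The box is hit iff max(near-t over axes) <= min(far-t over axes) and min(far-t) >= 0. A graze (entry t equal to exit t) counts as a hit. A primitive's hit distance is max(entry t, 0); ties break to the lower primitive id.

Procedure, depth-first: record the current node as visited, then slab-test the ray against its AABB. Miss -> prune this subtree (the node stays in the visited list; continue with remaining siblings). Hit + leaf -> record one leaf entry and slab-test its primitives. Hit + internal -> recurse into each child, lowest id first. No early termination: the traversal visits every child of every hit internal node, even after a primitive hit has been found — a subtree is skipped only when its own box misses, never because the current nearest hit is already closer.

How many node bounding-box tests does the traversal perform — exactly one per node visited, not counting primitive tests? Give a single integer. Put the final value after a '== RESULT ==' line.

Walk:
N0 x:[1,32] y:[26,64] z:[24,107/3] -> hit [26,32], descend [2, 4, 6, 11]
  N2 x:[8,31] y:[44,63] z:[29,92/3] -> miss, prune
  N4 x:[1,29] y:[26,38] z:[25,27] -> hit [26,27], descend [3, 12]
    N3 x:[1,3] y:[37,38] z:[25,76/3] -> miss, prune
    N12 x:[27,29] y:[26,29] z:[26,27] -> hit [27,27] leaf, test {P7@t=27}
  N6 x:[5,20] y:[49,60] z:[100/3,107/3] -> miss, prune
  N11 x:[15,32] y:[52,64] z:[24,79/3] -> miss, prune

7 AABB tests over nodes [0, 2, 4, 3, 12, 6, 11]; 1 leaf entered; closest P7.

== RESULT ==
7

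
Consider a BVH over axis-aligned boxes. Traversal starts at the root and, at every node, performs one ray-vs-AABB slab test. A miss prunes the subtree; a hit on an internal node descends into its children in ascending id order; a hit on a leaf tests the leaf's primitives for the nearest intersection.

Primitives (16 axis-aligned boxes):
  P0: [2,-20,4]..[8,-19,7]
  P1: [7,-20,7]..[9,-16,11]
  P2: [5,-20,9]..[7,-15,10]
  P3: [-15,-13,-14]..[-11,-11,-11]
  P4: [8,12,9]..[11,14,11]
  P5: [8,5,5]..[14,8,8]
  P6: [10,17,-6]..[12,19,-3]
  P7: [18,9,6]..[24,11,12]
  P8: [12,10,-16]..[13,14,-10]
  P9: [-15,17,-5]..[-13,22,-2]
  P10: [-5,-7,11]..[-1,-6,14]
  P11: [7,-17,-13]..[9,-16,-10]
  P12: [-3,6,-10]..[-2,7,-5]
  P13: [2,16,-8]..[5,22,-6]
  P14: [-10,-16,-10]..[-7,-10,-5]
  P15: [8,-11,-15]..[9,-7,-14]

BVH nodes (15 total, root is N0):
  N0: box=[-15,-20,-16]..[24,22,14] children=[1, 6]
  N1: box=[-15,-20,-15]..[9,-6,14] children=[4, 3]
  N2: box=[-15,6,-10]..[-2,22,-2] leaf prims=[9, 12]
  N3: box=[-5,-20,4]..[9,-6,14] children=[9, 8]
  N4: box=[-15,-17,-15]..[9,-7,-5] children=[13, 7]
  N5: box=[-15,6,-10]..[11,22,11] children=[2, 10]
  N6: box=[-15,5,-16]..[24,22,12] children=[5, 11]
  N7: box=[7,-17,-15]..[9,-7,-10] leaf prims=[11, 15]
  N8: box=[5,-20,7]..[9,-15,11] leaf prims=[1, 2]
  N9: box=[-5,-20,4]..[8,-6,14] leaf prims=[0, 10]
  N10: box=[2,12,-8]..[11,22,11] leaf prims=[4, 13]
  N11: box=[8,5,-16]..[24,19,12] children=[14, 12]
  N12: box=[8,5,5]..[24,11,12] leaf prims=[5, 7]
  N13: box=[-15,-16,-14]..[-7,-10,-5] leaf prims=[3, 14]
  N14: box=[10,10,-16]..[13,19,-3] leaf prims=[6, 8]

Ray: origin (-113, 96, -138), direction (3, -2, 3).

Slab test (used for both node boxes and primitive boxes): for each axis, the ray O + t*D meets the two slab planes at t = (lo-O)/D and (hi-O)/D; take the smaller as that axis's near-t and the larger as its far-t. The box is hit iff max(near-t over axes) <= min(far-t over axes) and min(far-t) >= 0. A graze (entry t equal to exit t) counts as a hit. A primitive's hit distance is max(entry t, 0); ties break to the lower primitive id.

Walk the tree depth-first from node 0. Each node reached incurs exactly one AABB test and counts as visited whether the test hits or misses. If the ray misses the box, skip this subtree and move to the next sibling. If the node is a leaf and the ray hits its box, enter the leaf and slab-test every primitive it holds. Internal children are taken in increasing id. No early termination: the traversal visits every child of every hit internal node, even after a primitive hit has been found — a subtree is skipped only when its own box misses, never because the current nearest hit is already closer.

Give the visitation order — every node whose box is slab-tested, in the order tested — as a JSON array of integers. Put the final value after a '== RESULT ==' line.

Traverse from the root:
N0 x:[98/3,137/3] y:[37,58] z:[122/3,152/3] -> hit [122/3,137/3], descend [1, 6]
  N1 x:[98/3,122/3] y:[51,58] z:[41,152/3] -> miss, prune
  N6 x:[98/3,137/3] y:[37,91/2] z:[122/3,50] -> hit [122/3,91/2], descend [5, 11]
    N5 x:[98/3,124/3] y:[37,45] z:[128/3,149/3] -> miss, prune
    N11 x:[121/3,137/3] y:[77/2,91/2] z:[122/3,50] -> hit [122/3,91/2], descend [12, 14]
      N12 x:[121/3,137/3] y:[85/2,91/2] z:[143/3,50] -> miss, prune
      N14 x:[41,42] y:[77/2,43] z:[122/3,45] -> hit [41,42] leaf, test {P6(miss), P8@t=125/3}

Visited [0, 1, 6, 5, 11, 12, 14]. Tests: 7 box, 1 leaf. Nearest: P8.

== RESULT ==
[0, 1, 6, 5, 11, 12, 14]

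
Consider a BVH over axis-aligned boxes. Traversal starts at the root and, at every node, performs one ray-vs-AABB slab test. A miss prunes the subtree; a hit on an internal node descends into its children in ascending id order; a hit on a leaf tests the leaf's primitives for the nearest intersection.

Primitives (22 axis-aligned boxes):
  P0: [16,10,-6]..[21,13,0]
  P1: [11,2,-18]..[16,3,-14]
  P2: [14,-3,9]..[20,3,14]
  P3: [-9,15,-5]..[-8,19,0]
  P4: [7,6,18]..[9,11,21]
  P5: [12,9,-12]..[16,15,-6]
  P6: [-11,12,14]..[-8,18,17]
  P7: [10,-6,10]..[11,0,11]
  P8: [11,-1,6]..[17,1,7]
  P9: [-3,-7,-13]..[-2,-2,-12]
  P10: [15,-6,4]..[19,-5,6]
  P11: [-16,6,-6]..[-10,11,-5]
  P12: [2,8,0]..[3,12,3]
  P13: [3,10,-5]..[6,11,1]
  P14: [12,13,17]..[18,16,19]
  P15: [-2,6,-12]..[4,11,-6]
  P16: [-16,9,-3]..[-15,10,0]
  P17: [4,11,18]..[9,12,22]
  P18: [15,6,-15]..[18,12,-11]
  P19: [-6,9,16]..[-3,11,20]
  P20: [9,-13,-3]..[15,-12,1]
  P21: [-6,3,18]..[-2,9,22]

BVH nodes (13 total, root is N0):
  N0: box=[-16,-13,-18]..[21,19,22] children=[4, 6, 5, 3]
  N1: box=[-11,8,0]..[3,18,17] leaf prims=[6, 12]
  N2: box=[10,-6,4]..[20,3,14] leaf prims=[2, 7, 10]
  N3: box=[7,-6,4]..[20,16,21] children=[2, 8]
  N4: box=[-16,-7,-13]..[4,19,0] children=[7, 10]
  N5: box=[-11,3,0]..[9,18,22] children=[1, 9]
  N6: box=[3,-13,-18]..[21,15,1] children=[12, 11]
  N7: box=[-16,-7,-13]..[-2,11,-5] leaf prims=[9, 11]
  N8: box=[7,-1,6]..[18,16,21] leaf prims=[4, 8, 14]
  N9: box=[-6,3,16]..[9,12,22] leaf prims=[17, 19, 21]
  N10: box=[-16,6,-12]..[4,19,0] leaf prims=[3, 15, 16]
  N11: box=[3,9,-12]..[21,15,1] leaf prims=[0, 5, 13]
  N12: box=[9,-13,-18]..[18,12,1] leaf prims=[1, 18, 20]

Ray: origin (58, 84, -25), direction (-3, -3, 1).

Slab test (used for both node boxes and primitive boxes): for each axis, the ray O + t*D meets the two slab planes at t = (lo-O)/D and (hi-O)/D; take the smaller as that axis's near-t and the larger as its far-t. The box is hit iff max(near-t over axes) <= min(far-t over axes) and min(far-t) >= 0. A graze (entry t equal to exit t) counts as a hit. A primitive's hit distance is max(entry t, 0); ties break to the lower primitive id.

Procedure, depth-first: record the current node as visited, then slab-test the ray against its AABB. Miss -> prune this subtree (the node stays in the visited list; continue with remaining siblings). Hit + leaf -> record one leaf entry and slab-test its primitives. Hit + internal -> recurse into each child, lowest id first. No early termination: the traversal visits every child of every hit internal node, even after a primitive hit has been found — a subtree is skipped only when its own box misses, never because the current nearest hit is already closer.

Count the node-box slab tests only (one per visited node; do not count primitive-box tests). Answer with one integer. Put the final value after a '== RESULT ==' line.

Walk:
N0 x:[37/3,74/3] y:[65/3,97/3] z:[7,47] -> hit [65/3,74/3], descend [3, 4, 5, 6]
  N3 x:[38/3,17] y:[68/3,30] z:[29,46] -> miss, prune
  N4 x:[18,74/3] y:[65/3,91/3] z:[12,25] -> hit [65/3,74/3], descend [7, 10]
    N7 x:[20,74/3] y:[73/3,91/3] z:[12,20] -> miss, prune
    N10 x:[18,74/3] y:[65/3,26] z:[13,25] -> hit [65/3,74/3] leaf, test {P3@t=22, P15(miss), P16@t=74/3}
  N5 x:[49/3,23] y:[22,27] z:[25,47] -> miss, prune
  N6 x:[37/3,55/3] y:[23,97/3] z:[7,26] -> miss, prune

Visited [0, 3, 4, 7, 10, 5, 6]. Tests: 7 box, 1 leaf. Nearest: P3.

== RESULT ==
7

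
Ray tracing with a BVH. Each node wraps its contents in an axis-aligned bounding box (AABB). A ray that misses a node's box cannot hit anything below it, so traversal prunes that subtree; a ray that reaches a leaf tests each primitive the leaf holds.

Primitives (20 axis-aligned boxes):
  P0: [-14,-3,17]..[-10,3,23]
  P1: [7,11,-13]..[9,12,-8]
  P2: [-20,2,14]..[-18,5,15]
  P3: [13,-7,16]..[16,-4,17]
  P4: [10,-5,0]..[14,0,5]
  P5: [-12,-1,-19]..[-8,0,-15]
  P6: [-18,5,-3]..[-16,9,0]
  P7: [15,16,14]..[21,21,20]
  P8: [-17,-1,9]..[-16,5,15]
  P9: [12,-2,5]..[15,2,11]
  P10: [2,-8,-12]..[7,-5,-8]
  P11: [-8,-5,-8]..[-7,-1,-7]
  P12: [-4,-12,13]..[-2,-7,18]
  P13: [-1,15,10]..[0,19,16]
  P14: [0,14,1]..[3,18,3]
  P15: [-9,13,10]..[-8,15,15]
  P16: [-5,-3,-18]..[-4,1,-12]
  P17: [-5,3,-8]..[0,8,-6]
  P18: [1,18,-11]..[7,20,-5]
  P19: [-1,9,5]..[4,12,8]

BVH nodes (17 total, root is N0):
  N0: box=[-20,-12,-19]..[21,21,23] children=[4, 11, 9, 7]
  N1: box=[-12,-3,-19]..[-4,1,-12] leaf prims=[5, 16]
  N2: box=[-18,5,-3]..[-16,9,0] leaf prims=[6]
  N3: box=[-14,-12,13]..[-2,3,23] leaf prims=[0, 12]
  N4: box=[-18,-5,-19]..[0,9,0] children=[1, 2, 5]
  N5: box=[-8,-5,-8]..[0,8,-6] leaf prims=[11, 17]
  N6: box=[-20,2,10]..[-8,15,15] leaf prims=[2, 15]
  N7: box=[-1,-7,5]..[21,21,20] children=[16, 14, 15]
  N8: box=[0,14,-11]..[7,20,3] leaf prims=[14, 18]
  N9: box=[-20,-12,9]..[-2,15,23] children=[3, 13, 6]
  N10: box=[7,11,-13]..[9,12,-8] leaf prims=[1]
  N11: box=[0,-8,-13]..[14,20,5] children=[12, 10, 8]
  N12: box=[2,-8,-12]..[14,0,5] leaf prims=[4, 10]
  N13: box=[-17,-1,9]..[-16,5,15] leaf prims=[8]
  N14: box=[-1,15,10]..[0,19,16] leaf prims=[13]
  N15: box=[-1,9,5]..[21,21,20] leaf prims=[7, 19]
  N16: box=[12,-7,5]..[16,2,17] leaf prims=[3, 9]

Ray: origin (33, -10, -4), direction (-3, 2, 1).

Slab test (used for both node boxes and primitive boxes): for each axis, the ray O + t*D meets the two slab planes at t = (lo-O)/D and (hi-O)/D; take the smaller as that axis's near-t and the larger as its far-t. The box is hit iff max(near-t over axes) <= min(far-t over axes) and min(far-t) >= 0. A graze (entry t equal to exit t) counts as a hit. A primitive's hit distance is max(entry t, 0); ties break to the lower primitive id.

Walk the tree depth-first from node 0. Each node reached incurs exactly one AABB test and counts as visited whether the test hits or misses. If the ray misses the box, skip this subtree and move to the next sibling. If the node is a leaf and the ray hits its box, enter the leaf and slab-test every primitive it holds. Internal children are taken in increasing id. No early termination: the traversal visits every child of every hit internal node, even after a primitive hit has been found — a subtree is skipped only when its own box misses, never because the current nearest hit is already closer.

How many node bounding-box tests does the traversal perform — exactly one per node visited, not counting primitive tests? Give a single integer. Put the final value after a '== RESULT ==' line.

Traverse from the root:
N0 x:[4,53/3] y:[-1,31/2] z:[-15,27] -> hit [4,31/2], descend [4, 7, 9, 11]
  N4 x:[11,17] y:[5/2,19/2] z:[-15,4] -> miss, prune
  N7 x:[4,34/3] y:[3/2,31/2] z:[9,24] -> hit [9,34/3], descend [14, 15, 16]
    N14 x:[11,34/3] y:[25/2,29/2] z:[14,20] -> miss, prune
    N15 x:[4,34/3] y:[19/2,31/2] z:[9,24] -> hit [19/2,34/3] leaf, test {P7(miss), P19@t=29/3}
    N16 x:[17/3,7] y:[3/2,6] z:[9,21] -> miss, prune
  N9 x:[35/3,53/3] y:[-1,25/2] z:[13,27] -> miss, prune
  N11 x:[19/3,11] y:[1,15] z:[-9,9] -> hit [19/3,9], descend [8, 10, 12]
    N8 x:[26/3,11] y:[12,15] z:[-7,7] -> miss, prune
    N10 x:[8,26/3] y:[21/2,11] z:[-9,-4] -> miss, prune
    N12 x:[19/3,31/3] y:[1,5] z:[-8,9] -> miss, prune

order=[0, 4, 7, 14, 15, 16, 9, 11, 8, 10, 12]  |boxes|=11  |leaves|=1  hit=P19

== RESULT ==
11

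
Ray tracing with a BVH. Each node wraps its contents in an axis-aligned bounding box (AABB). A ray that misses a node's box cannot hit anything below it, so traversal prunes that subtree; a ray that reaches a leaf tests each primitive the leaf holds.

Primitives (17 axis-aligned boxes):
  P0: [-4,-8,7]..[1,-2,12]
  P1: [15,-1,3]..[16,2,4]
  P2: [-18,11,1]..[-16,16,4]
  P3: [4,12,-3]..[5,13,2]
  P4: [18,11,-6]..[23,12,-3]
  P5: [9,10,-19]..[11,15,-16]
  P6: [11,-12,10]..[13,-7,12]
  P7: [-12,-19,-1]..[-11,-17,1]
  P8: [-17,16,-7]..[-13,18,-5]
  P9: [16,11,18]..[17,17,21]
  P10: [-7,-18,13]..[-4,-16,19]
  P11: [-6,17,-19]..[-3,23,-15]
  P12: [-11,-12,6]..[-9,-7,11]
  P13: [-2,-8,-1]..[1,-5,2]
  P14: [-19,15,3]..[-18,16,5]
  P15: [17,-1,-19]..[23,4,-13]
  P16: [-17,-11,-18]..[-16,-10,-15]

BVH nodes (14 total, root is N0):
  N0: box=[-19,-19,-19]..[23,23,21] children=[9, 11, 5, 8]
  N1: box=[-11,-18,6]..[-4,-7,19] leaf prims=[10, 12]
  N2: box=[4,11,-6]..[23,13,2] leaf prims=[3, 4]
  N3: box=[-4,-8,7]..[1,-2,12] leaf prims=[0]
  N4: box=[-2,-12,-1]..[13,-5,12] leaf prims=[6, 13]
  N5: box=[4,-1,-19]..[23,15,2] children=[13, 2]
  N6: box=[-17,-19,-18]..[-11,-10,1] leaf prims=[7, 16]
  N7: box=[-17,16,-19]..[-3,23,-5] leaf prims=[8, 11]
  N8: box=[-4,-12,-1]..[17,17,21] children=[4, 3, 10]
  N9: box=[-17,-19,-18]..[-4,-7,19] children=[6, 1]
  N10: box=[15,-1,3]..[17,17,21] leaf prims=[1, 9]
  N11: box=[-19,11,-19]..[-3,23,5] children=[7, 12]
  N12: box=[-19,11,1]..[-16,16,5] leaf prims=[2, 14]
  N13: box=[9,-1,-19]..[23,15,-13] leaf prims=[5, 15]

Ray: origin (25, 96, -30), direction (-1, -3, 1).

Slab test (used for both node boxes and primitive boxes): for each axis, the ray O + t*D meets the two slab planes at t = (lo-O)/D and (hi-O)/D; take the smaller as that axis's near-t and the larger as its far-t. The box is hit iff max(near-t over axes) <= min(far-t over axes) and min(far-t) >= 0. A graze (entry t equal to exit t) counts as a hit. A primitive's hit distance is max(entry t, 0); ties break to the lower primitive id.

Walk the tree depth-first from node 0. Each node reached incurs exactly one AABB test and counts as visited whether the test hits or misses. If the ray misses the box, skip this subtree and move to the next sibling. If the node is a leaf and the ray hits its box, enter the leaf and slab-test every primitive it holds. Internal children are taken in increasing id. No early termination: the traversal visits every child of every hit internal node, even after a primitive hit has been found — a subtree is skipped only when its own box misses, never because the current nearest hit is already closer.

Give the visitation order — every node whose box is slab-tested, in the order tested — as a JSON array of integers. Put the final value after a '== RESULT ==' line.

Traverse from the root:
N0 x:[2,44] y:[73/3,115/3] z:[11,51] -> hit [73/3,115/3], descend [5, 8, 9, 11]
  N5 x:[2,21] y:[27,97/3] z:[11,32] -> miss, prune
  N8 x:[8,29] y:[79/3,36] z:[29,51] -> hit [29,29], descend [3, 4, 10]
    N3 x:[24,29] y:[98/3,104/3] z:[37,42] -> miss, prune
    N4 x:[12,27] y:[101/3,36] z:[29,42] -> miss, prune
    N10 x:[8,10] y:[79/3,97/3] z:[33,51] -> miss, prune
  N9 x:[29,42] y:[103/3,115/3] z:[12,49] -> hit [103/3,115/3], descend [1, 6]
    N1 x:[29,36] y:[103/3,38] z:[36,49] -> hit [36,36] leaf, test {P10(miss), P12@t=36}
    N6 x:[36,42] y:[106/3,115/3] z:[12,31] -> miss, prune
  N11 x:[28,44] y:[73/3,85/3] z:[11,35] -> hit [28,85/3], descend [7, 12]
    N7 x:[28,42] y:[73/3,80/3] z:[11,25] -> miss, prune
    N12 x:[41,44] y:[80/3,85/3] z:[31,35] -> miss, prune

Summary -> nodes [0, 5, 8, 3, 4, 10, 9, 1, 6, 11, 7, 12]; box-tests=12; leaf-entries=1; first=P12

== RESULT ==
[0, 5, 8, 3, 4, 10, 9, 1, 6, 11, 7, 12]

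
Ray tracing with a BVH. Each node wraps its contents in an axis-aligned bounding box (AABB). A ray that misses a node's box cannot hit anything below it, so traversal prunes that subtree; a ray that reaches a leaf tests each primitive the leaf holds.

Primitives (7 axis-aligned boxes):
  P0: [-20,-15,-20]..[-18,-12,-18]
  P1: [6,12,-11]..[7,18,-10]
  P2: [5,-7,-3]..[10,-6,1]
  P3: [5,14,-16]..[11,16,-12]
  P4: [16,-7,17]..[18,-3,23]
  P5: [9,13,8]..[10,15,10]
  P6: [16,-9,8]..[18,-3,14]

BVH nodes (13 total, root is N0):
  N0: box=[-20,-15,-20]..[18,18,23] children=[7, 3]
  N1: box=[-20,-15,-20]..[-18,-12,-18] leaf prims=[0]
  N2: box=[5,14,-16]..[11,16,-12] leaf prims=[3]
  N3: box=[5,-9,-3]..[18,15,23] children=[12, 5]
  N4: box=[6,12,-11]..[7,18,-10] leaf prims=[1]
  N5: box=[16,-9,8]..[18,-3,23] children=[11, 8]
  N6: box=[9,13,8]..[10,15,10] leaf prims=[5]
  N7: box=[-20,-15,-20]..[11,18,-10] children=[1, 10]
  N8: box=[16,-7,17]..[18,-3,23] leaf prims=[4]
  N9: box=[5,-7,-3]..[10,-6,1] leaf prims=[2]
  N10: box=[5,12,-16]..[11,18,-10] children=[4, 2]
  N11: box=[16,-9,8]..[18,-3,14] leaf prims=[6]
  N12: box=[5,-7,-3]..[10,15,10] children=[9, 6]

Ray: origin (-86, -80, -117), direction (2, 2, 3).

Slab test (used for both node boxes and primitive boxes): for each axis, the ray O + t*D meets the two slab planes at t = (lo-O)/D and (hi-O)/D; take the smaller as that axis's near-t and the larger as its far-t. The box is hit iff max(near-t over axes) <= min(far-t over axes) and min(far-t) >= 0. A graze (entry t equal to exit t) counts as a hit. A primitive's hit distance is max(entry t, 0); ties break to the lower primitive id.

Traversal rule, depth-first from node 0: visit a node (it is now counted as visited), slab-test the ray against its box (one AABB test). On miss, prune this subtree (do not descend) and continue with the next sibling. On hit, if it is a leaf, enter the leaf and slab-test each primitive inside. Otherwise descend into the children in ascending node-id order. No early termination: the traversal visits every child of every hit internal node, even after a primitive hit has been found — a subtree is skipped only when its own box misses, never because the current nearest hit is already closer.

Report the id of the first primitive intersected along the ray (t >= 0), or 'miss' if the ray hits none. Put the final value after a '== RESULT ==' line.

Traverse from the root:
N0 x:[33,52] y:[65/2,49] z:[97/3,140/3] -> hit [33,140/3], descend [3, 7]
  N3 x:[91/2,52] y:[71/2,95/2] z:[38,140/3] -> hit [91/2,140/3], descend [5, 12]
    N5 x:[51,52] y:[71/2,77/2] z:[125/3,140/3] -> miss, prune
    N12 x:[91/2,48] y:[73/2,95/2] z:[38,127/3] -> miss, prune
  N7 x:[33,97/2] y:[65/2,49] z:[97/3,107/3] -> hit [33,107/3], descend [1, 10]
    N1 x:[33,34] y:[65/2,34] z:[97/3,33] -> hit [33,33] leaf, test {P0@t=33}
    N10 x:[91/2,97/2] y:[46,49] z:[101/3,107/3] -> miss, prune

Visited [0, 3, 5, 12, 7, 1, 10]. Tests: 7 box, 1 leaf. Nearest: P0.

== RESULT ==
0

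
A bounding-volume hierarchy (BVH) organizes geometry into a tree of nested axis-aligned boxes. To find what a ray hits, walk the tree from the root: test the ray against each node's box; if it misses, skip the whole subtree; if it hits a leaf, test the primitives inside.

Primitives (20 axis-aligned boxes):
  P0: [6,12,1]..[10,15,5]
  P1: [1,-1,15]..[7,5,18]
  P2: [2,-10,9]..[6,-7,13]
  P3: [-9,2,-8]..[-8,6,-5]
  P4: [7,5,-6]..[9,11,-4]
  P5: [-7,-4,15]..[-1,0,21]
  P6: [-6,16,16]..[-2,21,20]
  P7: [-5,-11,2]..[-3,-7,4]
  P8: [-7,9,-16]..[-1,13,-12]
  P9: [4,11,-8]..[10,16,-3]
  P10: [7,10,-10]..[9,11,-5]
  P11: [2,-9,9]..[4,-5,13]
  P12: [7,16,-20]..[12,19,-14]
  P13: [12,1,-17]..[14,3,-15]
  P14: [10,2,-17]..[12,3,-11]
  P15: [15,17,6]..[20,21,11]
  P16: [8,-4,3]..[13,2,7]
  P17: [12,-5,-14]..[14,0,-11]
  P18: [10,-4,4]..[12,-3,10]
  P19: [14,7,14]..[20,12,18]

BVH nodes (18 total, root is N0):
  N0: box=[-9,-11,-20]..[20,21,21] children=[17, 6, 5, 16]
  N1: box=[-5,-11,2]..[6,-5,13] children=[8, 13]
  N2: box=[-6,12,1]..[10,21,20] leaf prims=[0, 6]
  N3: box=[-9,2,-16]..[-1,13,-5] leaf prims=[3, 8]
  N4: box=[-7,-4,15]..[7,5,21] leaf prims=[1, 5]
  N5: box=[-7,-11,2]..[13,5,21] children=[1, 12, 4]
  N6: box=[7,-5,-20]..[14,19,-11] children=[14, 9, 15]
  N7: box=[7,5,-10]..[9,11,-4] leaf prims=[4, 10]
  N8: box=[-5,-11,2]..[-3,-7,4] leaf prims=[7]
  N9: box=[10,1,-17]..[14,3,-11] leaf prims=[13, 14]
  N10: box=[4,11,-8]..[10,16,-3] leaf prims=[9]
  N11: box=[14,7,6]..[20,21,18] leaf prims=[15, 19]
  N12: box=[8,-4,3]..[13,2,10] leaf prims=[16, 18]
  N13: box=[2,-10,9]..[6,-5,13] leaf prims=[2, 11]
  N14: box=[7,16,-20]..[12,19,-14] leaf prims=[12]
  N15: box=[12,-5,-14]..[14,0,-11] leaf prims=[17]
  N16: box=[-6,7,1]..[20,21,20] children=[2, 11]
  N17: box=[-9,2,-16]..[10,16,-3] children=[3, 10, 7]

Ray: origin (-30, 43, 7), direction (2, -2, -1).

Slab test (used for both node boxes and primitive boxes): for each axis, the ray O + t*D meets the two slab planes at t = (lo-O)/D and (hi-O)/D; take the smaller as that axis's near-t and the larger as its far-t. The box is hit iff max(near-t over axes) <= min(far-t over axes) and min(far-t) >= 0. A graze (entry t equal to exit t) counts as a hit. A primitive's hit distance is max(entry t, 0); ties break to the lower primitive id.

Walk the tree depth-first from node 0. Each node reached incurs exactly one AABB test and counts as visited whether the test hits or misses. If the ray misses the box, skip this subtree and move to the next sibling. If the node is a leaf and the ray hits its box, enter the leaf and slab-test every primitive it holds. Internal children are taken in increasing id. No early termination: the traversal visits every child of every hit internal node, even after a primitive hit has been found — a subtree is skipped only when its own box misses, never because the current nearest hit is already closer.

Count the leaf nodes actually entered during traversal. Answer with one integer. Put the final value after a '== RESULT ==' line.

Walk:
N0 x:[21/2,25] y:[11,27] z:[-14,27] -> hit [11,25], descend [5, 6, 16, 17]
  N5 x:[23/2,43/2] y:[19,27] z:[-14,5] -> miss, prune
  N6 x:[37/2,22] y:[12,24] z:[18,27] -> hit [37/2,22], descend [9, 14, 15]
    N9 x:[20,22] y:[20,21] z:[18,24] -> hit [20,21] leaf, test {P13(miss), P14@t=20}
    N14 x:[37/2,21] y:[12,27/2] z:[21,27] -> miss, prune
    N15 x:[21,22] y:[43/2,24] z:[18,21] -> miss, prune
  N16 x:[12,25] y:[11,18] z:[-13,6] -> miss, prune
  N17 x:[21/2,20] y:[27/2,41/2] z:[10,23] -> hit [27/2,20], descend [3, 7, 10]
    N3 x:[21/2,29/2] y:[15,41/2] z:[12,23] -> miss, prune
    N7 x:[37/2,39/2] y:[16,19] z:[11,17] -> miss, prune
    N10 x:[17,20] y:[27/2,16] z:[10,15] -> miss, prune

Visited [0, 5, 6, 9, 14, 15, 16, 17, 3, 7, 10]. Tests: 11 box, 1 leaf. Nearest: P14.

== RESULT ==
1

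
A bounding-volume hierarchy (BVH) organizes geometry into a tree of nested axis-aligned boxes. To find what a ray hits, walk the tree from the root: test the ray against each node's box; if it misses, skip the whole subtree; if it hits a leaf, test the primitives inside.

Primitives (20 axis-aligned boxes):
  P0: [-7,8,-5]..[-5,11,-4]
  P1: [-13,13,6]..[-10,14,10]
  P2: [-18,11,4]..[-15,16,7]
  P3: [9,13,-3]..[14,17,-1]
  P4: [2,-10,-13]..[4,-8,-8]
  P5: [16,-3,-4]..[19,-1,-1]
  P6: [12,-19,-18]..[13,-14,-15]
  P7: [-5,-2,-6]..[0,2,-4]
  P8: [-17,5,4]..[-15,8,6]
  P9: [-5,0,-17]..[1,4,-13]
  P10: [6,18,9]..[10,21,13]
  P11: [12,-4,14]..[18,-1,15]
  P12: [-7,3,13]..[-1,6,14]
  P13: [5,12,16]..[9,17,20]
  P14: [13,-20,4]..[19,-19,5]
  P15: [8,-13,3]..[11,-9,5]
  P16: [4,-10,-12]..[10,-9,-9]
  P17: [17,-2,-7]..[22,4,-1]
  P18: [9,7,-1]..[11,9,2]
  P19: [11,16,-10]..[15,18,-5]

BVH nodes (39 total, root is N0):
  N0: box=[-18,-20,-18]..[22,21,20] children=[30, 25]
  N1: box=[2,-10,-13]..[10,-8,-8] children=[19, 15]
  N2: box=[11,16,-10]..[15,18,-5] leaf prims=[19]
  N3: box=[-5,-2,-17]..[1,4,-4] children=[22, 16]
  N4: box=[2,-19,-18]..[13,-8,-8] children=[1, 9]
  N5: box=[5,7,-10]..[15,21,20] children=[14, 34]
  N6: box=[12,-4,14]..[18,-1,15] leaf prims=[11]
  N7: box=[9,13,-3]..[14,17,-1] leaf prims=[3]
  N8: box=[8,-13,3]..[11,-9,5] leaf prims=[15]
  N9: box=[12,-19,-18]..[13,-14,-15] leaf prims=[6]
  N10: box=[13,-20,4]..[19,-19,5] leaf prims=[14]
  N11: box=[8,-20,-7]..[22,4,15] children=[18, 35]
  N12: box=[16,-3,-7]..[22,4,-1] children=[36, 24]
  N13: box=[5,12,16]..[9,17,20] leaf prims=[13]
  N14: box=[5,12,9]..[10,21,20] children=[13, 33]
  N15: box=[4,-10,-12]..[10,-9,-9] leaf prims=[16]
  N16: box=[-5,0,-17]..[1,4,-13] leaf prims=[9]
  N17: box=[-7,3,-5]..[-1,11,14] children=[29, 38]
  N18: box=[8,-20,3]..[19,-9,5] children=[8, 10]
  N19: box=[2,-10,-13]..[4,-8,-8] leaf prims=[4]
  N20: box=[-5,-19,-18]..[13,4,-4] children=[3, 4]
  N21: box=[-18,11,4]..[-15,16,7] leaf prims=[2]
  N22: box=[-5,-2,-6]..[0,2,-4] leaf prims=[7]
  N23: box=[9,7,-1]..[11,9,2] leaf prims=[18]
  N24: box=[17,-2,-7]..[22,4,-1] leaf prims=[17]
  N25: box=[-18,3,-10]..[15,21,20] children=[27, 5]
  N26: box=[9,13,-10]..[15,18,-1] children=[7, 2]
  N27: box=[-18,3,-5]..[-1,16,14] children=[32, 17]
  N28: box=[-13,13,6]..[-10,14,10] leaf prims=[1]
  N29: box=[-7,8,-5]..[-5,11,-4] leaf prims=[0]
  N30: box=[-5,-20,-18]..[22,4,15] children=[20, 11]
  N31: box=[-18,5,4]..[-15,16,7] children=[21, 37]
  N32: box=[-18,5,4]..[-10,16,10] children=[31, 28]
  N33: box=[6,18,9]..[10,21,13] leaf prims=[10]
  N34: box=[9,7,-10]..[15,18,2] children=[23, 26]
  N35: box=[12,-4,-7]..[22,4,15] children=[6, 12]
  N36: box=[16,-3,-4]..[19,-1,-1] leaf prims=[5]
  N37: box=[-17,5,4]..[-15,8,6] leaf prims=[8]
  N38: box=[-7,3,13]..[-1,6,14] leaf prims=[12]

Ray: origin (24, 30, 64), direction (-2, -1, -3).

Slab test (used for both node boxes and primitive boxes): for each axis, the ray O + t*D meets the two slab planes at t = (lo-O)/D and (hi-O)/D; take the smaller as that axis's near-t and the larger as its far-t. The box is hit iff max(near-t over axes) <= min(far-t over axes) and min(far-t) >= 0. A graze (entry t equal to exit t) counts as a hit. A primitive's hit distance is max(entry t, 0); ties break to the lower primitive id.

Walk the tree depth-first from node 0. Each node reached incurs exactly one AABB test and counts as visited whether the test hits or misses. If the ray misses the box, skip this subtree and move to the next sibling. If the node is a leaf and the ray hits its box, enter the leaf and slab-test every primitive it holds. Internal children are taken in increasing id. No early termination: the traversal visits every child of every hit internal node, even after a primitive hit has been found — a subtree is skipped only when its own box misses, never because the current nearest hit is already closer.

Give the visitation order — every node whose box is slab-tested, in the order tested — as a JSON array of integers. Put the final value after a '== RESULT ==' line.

Trace the traversal:
N0 x:[1,21] y:[9,50] z:[44/3,82/3] -> hit [44/3,21], descend [25, 30]
  N25 x:[9/2,21] y:[9,27] z:[44/3,74/3] -> hit [44/3,21], descend [5, 27]
    N5 x:[9/2,19/2] y:[9,23] z:[44/3,74/3] -> miss, prune
    N27 x:[25/2,21] y:[14,27] z:[50/3,23] -> hit [50/3,21], descend [17, 32]
      N17 x:[25/2,31/2] y:[19,27] z:[50/3,23] -> miss, prune
      N32 x:[17,21] y:[14,25] z:[18,20] -> hit [18,20], descend [28, 31]
        N28 x:[17,37/2] y:[16,17] z:[18,58/3] -> miss, prune
        N31 x:[39/2,21] y:[14,25] z:[19,20] -> hit [39/2,20], descend [21, 37]
          N21 x:[39/2,21] y:[14,19] z:[19,20] -> miss, prune
          N37 x:[39/2,41/2] y:[22,25] z:[58/3,20] -> miss, prune
  N30 x:[1,29/2] y:[26,50] z:[49/3,82/3] -> miss, prune

11 AABB tests over nodes [0, 25, 5, 27, 17, 32, 28, 31, 21, 37, 30]; 0 leaves entered; closest miss.

== RESULT ==
[0, 25, 5, 27, 17, 32, 28, 31, 21, 37, 30]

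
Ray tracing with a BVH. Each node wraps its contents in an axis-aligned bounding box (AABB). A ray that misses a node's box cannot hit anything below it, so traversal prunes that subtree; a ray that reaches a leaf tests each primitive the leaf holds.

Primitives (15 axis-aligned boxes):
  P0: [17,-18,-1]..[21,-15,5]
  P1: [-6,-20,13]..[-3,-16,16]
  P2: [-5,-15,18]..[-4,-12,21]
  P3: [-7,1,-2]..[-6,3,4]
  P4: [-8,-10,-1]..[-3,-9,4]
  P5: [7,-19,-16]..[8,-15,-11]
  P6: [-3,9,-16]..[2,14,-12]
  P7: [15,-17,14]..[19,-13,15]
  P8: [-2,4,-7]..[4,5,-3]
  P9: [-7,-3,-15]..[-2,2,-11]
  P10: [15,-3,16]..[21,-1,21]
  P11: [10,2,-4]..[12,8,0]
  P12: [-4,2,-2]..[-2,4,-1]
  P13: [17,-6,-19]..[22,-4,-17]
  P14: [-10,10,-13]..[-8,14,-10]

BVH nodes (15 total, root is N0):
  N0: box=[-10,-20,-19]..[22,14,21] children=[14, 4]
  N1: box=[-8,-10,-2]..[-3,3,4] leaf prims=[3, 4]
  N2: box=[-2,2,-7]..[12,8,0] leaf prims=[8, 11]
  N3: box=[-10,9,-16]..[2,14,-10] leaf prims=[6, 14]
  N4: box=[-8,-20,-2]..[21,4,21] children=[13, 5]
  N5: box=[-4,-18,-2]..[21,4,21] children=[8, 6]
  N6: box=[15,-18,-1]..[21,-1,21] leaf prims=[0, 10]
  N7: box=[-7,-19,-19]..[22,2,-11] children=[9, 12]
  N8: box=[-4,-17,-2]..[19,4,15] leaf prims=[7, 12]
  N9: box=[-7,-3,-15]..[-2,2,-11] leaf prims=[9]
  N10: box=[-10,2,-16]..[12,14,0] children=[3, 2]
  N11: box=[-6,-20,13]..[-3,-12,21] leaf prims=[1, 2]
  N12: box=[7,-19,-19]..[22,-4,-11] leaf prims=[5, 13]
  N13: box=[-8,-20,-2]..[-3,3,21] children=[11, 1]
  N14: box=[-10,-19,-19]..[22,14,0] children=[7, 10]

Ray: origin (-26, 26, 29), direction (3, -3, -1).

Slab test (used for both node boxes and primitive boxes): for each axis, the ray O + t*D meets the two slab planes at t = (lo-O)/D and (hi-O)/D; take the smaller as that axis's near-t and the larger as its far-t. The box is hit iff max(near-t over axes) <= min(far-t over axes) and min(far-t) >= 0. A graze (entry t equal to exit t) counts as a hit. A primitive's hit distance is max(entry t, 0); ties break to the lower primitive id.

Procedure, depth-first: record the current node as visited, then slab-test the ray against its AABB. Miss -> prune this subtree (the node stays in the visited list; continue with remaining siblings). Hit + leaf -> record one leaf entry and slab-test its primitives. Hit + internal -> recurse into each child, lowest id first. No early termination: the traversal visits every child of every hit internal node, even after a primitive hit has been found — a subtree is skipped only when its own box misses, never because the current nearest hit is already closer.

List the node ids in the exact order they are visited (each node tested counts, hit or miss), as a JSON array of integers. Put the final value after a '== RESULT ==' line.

Traverse from the root:
N0 x:[16/3,16] y:[4,46/3] z:[8,48] -> hit [8,46/3], descend [4, 14]
  N4 x:[6,47/3] y:[22/3,46/3] z:[8,31] -> hit [8,46/3], descend [5, 13]
    N5 x:[22/3,47/3] y:[22/3,44/3] z:[8,31] -> hit [8,44/3], descend [6, 8]
      N6 x:[41/3,47/3] y:[9,44/3] z:[8,30] -> hit [41/3,44/3] leaf, test {P0(miss), P10(miss)}
      N8 x:[22/3,15] y:[22/3,43/3] z:[14,31] -> hit [14,43/3] leaf, test {P7@t=14, P12(miss)}
    N13 x:[6,23/3] y:[23/3,46/3] z:[8,31] -> miss, prune
  N14 x:[16/3,16] y:[4,15] z:[29,48] -> miss, prune

7 AABB tests over nodes [0, 4, 5, 6, 8, 13, 14]; 2 leaves entered; closest P7.

== RESULT ==
[0, 4, 5, 6, 8, 13, 14]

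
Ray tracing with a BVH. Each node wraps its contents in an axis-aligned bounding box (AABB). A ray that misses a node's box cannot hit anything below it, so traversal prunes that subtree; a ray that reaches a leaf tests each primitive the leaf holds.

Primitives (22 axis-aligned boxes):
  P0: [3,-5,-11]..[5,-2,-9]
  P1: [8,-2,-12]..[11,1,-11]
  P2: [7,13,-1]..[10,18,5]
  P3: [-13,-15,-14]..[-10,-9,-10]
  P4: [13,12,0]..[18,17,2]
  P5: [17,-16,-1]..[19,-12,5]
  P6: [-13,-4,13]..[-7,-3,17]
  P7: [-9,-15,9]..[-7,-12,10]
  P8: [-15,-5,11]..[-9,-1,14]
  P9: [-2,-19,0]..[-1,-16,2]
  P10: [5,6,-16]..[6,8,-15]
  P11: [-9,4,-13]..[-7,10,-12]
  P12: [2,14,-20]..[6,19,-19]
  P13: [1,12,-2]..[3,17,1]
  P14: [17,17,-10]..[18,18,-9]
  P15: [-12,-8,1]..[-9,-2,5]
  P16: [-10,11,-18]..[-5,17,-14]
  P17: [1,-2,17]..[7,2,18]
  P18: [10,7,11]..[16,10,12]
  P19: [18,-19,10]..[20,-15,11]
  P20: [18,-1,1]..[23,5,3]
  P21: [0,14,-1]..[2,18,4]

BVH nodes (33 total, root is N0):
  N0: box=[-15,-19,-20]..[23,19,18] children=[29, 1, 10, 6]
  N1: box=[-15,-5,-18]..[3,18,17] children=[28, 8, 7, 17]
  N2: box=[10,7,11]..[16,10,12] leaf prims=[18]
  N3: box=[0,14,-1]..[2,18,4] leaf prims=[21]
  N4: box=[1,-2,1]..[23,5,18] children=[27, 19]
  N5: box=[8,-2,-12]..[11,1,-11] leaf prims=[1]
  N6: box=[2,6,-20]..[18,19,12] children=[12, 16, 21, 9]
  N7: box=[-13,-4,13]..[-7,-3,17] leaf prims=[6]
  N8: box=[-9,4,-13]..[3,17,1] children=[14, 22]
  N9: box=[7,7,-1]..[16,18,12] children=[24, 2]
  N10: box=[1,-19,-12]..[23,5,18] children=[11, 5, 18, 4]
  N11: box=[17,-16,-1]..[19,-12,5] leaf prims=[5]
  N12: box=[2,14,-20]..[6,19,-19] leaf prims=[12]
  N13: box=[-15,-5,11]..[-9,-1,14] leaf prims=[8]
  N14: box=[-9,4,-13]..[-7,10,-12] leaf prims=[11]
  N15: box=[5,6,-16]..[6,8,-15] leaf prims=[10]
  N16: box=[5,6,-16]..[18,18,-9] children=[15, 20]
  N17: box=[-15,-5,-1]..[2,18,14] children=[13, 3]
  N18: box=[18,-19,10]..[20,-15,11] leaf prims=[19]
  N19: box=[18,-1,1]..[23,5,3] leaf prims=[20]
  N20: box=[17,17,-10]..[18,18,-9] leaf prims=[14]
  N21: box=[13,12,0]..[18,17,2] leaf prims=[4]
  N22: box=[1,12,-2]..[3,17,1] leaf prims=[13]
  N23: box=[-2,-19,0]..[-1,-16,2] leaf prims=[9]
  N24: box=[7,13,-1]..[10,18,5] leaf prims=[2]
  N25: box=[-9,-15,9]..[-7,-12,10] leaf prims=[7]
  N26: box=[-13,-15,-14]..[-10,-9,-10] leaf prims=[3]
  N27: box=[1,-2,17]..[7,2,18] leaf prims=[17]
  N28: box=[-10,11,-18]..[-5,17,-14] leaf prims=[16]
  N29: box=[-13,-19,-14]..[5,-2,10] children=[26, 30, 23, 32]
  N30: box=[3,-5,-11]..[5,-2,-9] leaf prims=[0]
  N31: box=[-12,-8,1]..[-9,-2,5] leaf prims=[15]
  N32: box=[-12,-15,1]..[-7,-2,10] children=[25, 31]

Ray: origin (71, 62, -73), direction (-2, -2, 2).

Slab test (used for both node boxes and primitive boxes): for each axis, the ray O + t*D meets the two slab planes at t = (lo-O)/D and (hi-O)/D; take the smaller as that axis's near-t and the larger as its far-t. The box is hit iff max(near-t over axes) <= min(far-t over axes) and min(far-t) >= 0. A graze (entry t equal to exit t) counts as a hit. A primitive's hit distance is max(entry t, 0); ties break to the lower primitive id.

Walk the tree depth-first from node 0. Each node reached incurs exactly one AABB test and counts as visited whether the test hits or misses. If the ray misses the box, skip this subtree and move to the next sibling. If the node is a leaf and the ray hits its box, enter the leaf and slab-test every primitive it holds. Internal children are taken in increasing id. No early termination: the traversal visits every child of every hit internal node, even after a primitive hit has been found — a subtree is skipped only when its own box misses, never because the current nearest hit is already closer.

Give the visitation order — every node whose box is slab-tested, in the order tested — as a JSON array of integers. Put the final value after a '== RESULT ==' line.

Trace the traversal:
N0 x:[24,43] y:[43/2,81/2] z:[53/2,91/2] -> hit [53/2,81/2], descend [1, 6, 10, 29]
  N1 x:[34,43] y:[22,67/2] z:[55/2,45] -> miss, prune
  N6 x:[53/2,69/2] y:[43/2,28] z:[53/2,85/2] -> hit [53/2,28], descend [9, 12, 16, 21]
    N9 x:[55/2,32] y:[22,55/2] z:[36,85/2] -> miss, prune
    N12 x:[65/2,69/2] y:[43/2,24] z:[53/2,27] -> miss, prune
    N16 x:[53/2,33] y:[22,28] z:[57/2,32] -> miss, prune
    N21 x:[53/2,29] y:[45/2,25] z:[73/2,75/2] -> miss, prune
  N10 x:[24,35] y:[57/2,81/2] z:[61/2,91/2] -> hit [61/2,35], descend [4, 5, 11, 18]
    N4 x:[24,35] y:[57/2,32] z:[37,91/2] -> miss, prune
    N5 x:[30,63/2] y:[61/2,32] z:[61/2,31] -> hit [61/2,31] leaf, test {P1@t=61/2}
    N11 x:[26,27] y:[37,39] z:[36,39] -> miss, prune
    N18 x:[51/2,53/2] y:[77/2,81/2] z:[83/2,42] -> miss, prune
  N29 x:[33,42] y:[32,81/2] z:[59/2,83/2] -> hit [33,81/2], descend [23, 26, 30, 32]
    N23 x:[36,73/2] y:[39,81/2] z:[73/2,75/2] -> miss, prune
    N26 x:[81/2,42] y:[71/2,77/2] z:[59/2,63/2] -> miss, prune
    N30 x:[33,34] y:[32,67/2] z:[31,32] -> miss, prune
    N32 x:[39,83/2] y:[32,77/2] z:[37,83/2] -> miss, prune

order=[0, 1, 6, 9, 12, 16, 21, 10, 4, 5, 11, 18, 29, 23, 26, 30, 32]  |boxes|=17  |leaves|=1  hit=P1

== RESULT ==
[0, 1, 6, 9, 12, 16, 21, 10, 4, 5, 11, 18, 29, 23, 26, 30, 32]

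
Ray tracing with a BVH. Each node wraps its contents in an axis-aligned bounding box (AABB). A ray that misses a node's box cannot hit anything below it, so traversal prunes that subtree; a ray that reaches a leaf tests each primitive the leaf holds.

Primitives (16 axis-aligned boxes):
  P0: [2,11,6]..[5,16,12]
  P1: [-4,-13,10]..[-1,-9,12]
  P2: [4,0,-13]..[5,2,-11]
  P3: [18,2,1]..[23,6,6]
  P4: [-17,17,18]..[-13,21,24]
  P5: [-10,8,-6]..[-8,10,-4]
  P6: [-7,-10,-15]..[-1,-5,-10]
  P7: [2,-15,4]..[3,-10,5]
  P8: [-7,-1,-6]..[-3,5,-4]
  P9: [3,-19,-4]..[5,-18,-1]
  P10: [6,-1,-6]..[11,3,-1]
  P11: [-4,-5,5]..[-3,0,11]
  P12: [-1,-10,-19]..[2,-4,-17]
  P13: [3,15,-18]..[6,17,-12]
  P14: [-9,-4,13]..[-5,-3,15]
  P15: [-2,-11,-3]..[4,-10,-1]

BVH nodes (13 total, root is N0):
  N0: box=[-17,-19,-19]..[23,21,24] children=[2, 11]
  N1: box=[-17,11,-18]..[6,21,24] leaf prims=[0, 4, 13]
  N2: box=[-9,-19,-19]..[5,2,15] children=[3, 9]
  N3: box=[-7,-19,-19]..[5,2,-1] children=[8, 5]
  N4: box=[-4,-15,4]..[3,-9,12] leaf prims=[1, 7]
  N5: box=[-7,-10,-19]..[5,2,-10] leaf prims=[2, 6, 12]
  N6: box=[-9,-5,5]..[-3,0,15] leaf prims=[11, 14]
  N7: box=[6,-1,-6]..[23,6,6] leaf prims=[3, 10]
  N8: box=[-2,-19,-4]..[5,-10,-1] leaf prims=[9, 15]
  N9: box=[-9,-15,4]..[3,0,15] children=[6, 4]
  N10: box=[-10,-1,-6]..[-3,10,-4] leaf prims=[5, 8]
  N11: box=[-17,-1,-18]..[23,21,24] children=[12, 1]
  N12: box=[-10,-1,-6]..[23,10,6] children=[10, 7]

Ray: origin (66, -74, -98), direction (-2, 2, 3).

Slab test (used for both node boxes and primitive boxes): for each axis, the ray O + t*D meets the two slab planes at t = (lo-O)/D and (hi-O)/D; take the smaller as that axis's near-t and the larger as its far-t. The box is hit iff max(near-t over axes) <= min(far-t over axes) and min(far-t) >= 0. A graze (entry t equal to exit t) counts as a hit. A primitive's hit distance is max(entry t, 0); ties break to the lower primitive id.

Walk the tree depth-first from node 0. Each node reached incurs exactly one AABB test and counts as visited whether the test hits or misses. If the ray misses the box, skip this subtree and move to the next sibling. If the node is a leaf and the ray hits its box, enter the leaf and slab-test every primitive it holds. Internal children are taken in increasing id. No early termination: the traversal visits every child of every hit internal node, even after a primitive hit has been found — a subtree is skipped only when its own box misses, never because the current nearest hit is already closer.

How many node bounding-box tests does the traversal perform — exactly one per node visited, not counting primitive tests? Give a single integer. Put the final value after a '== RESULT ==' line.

Walk:
N0 x:[43/2,83/2] y:[55/2,95/2] z:[79/3,122/3] -> hit [55/2,122/3], descend [2, 11]
  N2 x:[61/2,75/2] y:[55/2,38] z:[79/3,113/3] -> hit [61/2,75/2], descend [3, 9]
    N3 x:[61/2,73/2] y:[55/2,38] z:[79/3,97/3] -> hit [61/2,97/3], descend [5, 8]
      N5 x:[61/2,73/2] y:[32,38] z:[79/3,88/3] -> miss, prune
      N8 x:[61/2,34] y:[55/2,32] z:[94/3,97/3] -> hit [94/3,32] leaf, test {P9(miss), P15@t=95/3}
    N9 x:[63/2,75/2] y:[59/2,37] z:[34,113/3] -> hit [34,37], descend [4, 6]
      N4 x:[63/2,35] y:[59/2,65/2] z:[34,110/3] -> miss, prune
      N6 x:[69/2,75/2] y:[69/2,37] z:[103/3,113/3] -> hit [69/2,37] leaf, test {P11@t=69/2, P14(miss)}
  N11 x:[43/2,83/2] y:[73/2,95/2] z:[80/3,122/3] -> hit [73/2,122/3], descend [1, 12]
    N1 x:[30,83/2] y:[85/2,95/2] z:[80/3,122/3] -> miss, prune
    N12 x:[43/2,38] y:[73/2,42] z:[92/3,104/3] -> miss, prune

order=[0, 2, 3, 5, 8, 9, 4, 6, 11, 1, 12]  |boxes|=11  |leaves|=2  hit=P15

== RESULT ==
11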